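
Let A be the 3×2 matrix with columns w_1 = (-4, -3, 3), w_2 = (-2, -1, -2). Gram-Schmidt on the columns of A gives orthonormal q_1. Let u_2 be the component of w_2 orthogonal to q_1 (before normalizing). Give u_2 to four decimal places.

w_1 = (-4, -3, 3); ‖w_1‖ = 5.8310, so q_1 = (-0.6860, -0.5145, 0.5145).
q_1·w_2 = (-0.6860)·(-2) + (-0.5145)·(-1) + 0.5145·(-2) = 0.8575.
u_2 = w_2 − 0.8575·q_1 = (-1.4118, -0.5588, -2.4412).

u_2 = (-1.4118, -0.5588, -2.4412)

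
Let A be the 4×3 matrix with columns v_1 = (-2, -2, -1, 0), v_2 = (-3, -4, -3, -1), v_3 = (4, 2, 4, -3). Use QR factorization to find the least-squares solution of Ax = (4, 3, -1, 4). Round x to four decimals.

q_1 = v_1/‖v_1‖ = (-2, -2, -1, 0)/3.0000 = (-0.6667, -0.6667, -0.3333, 0.0000).
r_{12} = q_1·v_2 = 5.6667.
u_2 = v_2 − 5.6667·q_1 = (0.7778, -0.2222, -1.1111, -1.0000).
‖u_2‖ = 1.6997, so q_2 = (0.4576, -0.1307, -0.6537, -0.5883).
r_{13} = q_1·v_3 = -5.3333; r_{23} = q_2·v_3 = 0.7191.
u_3 = v_3 + 5.3333·q_1 − 0.7191·q_2 = (0.1154, -1.4615, 2.6923, -2.5769).
‖u_3‖ = 4.0048, so q_3 = (0.0288, -0.3649, 0.6723, -0.6435).
Qᵀb = (-4.3333, -0.2615, -4.2257).
Back-substitute: x_3 = -4.2257/4.0048 = -1.0552.
x_2 = (-0.2615 − 0.7191·(-1.0552))/1.6997 = 0.2926.
x_1 = (-4.3333 − 5.6667·0.2926 + 5.3333·(-1.0552))/3.0000 = -3.8729.

x = (-3.8729, 0.2926, -1.0552)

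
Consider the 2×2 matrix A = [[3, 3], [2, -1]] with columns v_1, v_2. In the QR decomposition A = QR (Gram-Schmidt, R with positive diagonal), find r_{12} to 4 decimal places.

r_{12} = 1.9415

q_1 = v_1/‖v_1‖ = (3, 2)/3.6056 = (0.8321, 0.5547).
r_{12} = q_1·v_2 = 1.9415.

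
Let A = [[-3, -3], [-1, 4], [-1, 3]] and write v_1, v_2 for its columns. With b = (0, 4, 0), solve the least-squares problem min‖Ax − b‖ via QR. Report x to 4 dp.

v_1 = (-3, -1, -1); ‖v_1‖ = 3.3166, so q_1 = (-0.9045, -0.3015, -0.3015).
q_1·v_2 = (-0.9045)·(-3) + (-0.3015)·4 + (-0.3015)·3 = 0.6030.
u_2 = v_2 − 0.6030·q_1 = (-2.4545, 4.1818, 3.1818).
‖u_2‖ = 5.7997, so q_2 = (-0.4232, 0.7210, 0.5486).
Qᵀb = (-1.2060, 2.8842).
Back-substitute: x_2 = 2.8842/5.7997 = 0.4973.
x_1 = (-1.2060 − 0.6030·0.4973)/3.3166 = -0.4541.

x = (-0.4541, 0.4973)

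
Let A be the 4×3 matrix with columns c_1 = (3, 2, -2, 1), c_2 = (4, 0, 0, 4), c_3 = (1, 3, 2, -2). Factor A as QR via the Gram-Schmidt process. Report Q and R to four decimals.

Q = [[0.7071, 0.3162, 0.2582], [0.4714, -0.4216, 0.5164], [-0.4714, 0.4216, 0.7746], [0.2357, 0.7379, -0.2582]], R = [[4.2426, 3.7712, 0.7071], [0.0000, 4.2164, -1.5811], [0.0000, 0.0000, 3.8730]]

q_1 = c_1/‖c_1‖ = (3, 2, -2, 1)/4.2426 = (0.7071, 0.4714, -0.4714, 0.2357).
r_{12} = q_1·c_2 = 3.7712.
u_2 = c_2 − 3.7712·q_1 = (1.3333, -1.7778, 1.7778, 3.1111).
‖u_2‖ = 4.2164, so q_2 = (0.3162, -0.4216, 0.4216, 0.7379).
r_{13} = q_1·c_3 = 0.7071; r_{23} = q_2·c_3 = -1.5811.
u_3 = c_3 − 0.7071·q_1 + 1.5811·q_2 = (1.0000, 2.0000, 3.0000, -1.0000).
‖u_3‖ = 3.8730, so q_3 = (0.2582, 0.5164, 0.7746, -0.2582).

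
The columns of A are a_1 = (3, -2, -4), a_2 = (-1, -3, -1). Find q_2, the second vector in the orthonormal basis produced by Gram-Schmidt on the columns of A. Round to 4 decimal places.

q_2 = (-0.5651, -0.8250, -0.0113)

a_1 = (3, -2, -4); ‖a_1‖ = 5.3852, so q_1 = (0.5571, -0.3714, -0.7428).
q_1·a_2 = 0.5571·(-1) + (-0.3714)·(-3) + (-0.7428)·(-1) = 1.2999.
u_2 = a_2 − 1.2999·q_1 = (-1.7241, -2.5172, -0.0345).
‖u_2‖ = 3.0513, so q_2 = (-0.5651, -0.8250, -0.0113).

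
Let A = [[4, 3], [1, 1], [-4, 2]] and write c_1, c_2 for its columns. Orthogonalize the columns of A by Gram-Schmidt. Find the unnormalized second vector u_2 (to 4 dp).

q_1 = c_1/‖c_1‖ = (4, 1, -4)/5.7446 = (0.6963, 0.1741, -0.6963).
r_{12} = q_1·c_2 = 0.8704.
u_2 = c_2 − 0.8704·q_1 = (2.3939, 0.8485, 2.6061).

u_2 = (2.3939, 0.8485, 2.6061)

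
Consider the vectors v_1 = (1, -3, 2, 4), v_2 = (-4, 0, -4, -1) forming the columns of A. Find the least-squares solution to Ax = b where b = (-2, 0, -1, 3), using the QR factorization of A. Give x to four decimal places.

v_1 = (1, -3, 2, 4); ‖v_1‖ = 5.4772, so e_1 = (0.1826, -0.5477, 0.3651, 0.7303).
e_1·v_2 = 0.1826·(-4) + (-0.5477)·0 + 0.3651·(-4) + 0.7303·(-1) = -2.9212.
u_2 = v_2 + 2.9212·e_1 = (-3.4667, -1.6000, -2.9333, 1.1333).
‖u_2‖ = 4.9464, so e_2 = (-0.7008, -0.3235, -0.5930, 0.2291).
Qᵀb = (1.4606, 2.6821).
Back-substitute: x_2 = 2.6821/4.9464 = 0.5422.
x_1 = (1.4606 + 2.9212·0.5422)/5.4772 = 0.5559.

x = (0.5559, 0.5422)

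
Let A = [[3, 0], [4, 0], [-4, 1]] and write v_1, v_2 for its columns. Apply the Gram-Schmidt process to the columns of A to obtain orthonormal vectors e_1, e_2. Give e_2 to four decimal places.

e_2 = (0.3748, 0.4998, 0.7809)

v_1 = (3, 4, -4); ‖v_1‖ = 6.4031, so e_1 = (0.4685, 0.6247, -0.6247).
e_1·v_2 = 0.4685·0 + 0.6247·0 + (-0.6247)·1 = -0.6247.
u_2 = v_2 + 0.6247·e_1 = (0.2927, 0.3902, 0.6098).
‖u_2‖ = 0.7809, so e_2 = (0.3748, 0.4998, 0.7809).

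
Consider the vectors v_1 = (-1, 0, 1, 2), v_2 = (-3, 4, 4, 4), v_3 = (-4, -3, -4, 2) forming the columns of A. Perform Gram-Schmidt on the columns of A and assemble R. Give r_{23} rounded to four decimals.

v_1 = (-1, 0, 1, 2); ‖v_1‖ = 2.4495, so e_1 = (-0.4082, 0.0000, 0.4082, 0.8165).
e_1·v_2 = (-0.4082)·(-3) + 0.0000·4 + 0.4082·4 + 0.8165·4 = 6.1237.
u_2 = v_2 − 6.1237·e_1 = (-0.5000, 4.0000, 1.5000, -1.0000).
‖u_2‖ = 4.4159, so e_2 = (-0.1132, 0.9058, 0.3397, -0.2265).
r_{23} = e_2·v_3 = -4.0762.

r_{23} = -4.0762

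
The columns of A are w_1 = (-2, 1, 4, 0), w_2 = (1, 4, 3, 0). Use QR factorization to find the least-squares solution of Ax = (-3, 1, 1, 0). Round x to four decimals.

x = (0.6571, -0.2000)

w_1 = (-2, 1, 4, 0); ‖w_1‖ = 4.5826, so q_1 = (-0.4364, 0.2182, 0.8729, 0.0000).
q_1·w_2 = (-0.4364)·1 + 0.2182·4 + 0.8729·3 + 0.0000·0 = 3.0551.
u_2 = w_2 − 3.0551·q_1 = (2.3333, 3.3333, 0.3333, 0.0000).
‖u_2‖ = 4.0825, so q_2 = (0.5715, 0.8165, 0.0816, 0.0000).
Qᵀb = (2.4004, -0.8165).
Back-substitute: x_2 = -0.8165/4.0825 = -0.2000.
x_1 = (2.4004 − 3.0551·(-0.2000))/4.5826 = 0.6571.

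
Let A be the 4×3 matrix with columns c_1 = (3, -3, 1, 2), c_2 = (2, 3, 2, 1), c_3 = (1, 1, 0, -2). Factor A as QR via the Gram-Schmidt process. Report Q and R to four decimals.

Q = [[0.6255, 0.4412, 0.5470], [-0.6255, 0.7387, -0.0345], [0.2085, 0.4617, -0.0789], [0.4170, 0.2155, -0.8327]], R = [[4.7958, 0.2085, -0.8341], [0.0000, 4.2375, 0.7490], [0.0000, 0.0000, 2.1779]]

e_1 = c_1/‖c_1‖ = (3, -3, 1, 2)/4.7958 = (0.6255, -0.6255, 0.2085, 0.4170).
r_{12} = e_1·c_2 = 0.2085.
u_2 = c_2 − 0.2085·e_1 = (1.8696, 3.1304, 1.9565, 0.9130).
‖u_2‖ = 4.2375, so e_2 = (0.4412, 0.7387, 0.4617, 0.2155).
r_{13} = e_1·c_3 = -0.8341; r_{23} = e_2·c_3 = 0.7490.
u_3 = c_3 + 0.8341·e_1 − 0.7490·e_2 = (1.1913, -0.0751, -0.1719, -1.8136).
‖u_3‖ = 2.1779, so e_3 = (0.5470, -0.0345, -0.0789, -0.8327).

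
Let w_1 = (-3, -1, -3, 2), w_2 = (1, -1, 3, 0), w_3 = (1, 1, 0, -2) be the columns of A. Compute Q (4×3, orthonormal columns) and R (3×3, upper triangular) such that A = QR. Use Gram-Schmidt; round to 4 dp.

w_1 = (-3, -1, -3, 2); ‖w_1‖ = 4.7958, so q_1 = (-0.6255, -0.2085, -0.6255, 0.4170).
q_1·w_2 = (-0.6255)·1 + (-0.2085)·(-1) + (-0.6255)·3 + 0.4170·0 = -2.2937.
u_2 = w_2 + 2.2937·q_1 = (-0.4348, -1.4783, 1.5652, 0.9565).
‖u_2‖ = 2.3956, so q_2 = (-0.1815, -0.6171, 0.6534, 0.3993).
q_1·w_3 = (-0.6255)·1 + (-0.2085)·1 + (-0.6255)·0 + 0.4170·(-2) = -1.6681; q_2·w_3 = (-0.1815)·1 + (-0.6171)·1 + 0.6534·0 + 0.3993·(-2) = -1.5971.
u_3 = w_3 + 1.6681·q_1 + 1.5971·q_2 = (-0.3333, -0.3333, 0.0000, -0.6667).
‖u_3‖ = 0.8165, so q_3 = (-0.4082, -0.4082, 0.0000, -0.8165).

Q = [[-0.6255, -0.1815, -0.4082], [-0.2085, -0.6171, -0.4082], [-0.6255, 0.6534, 0.0000], [0.4170, 0.3993, -0.8165]], R = [[4.7958, -2.2937, -1.6681], [0.0000, 2.3956, -1.5971], [0.0000, 0.0000, 0.8165]]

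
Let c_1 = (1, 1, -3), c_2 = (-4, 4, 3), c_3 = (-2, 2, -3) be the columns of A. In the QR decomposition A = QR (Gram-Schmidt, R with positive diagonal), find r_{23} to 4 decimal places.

r_{23} = 2.4766

c_1 = (1, 1, -3); ‖c_1‖ = 3.3166, so q_1 = (0.3015, 0.3015, -0.9045).
q_1·c_2 = 0.3015·(-4) + 0.3015·4 + (-0.9045)·3 = -2.7136.
u_2 = c_2 + 2.7136·q_1 = (-3.1818, 4.8182, 0.5455).
‖u_2‖ = 5.7997, so q_2 = (-0.5486, 0.8308, 0.0940).
r_{23} = q_2·c_3 = 2.4766.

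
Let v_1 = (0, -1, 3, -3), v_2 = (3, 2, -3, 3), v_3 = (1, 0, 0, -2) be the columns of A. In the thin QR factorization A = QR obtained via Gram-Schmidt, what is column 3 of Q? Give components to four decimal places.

e_3 = (0.0000, 0.0000, -0.7071, -0.7071)

v_1 = (0, -1, 3, -3); ‖v_1‖ = 4.3589, so e_1 = (0.0000, -0.2294, 0.6882, -0.6882).
e_1·v_2 = 0.0000·3 + (-0.2294)·2 + 0.6882·(-3) + (-0.6882)·3 = -4.5883.
u_2 = v_2 + 4.5883·e_1 = (3.0000, 0.9474, 0.1579, -0.1579).
‖u_2‖ = 3.1539, so e_2 = (0.9512, 0.3004, 0.0501, -0.0501).
e_1·v_3 = 0.0000·1 + (-0.2294)·0 + 0.6882·0 + (-0.6882)·(-2) = 1.3765; e_2·v_3 = 0.9512·1 + 0.3004·0 + 0.0501·0 + (-0.0501)·(-2) = 1.0513.
u_3 = v_3 − 1.3765·e_1 − 1.0513·e_2 = (0.0000, 0.0000, -1.0000, -1.0000).
‖u_3‖ = 1.4142, so e_3 = (0.0000, 0.0000, -0.7071, -0.7071).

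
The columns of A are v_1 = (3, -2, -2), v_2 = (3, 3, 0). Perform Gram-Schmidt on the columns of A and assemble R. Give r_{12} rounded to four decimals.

q_1 = v_1/‖v_1‖ = (3, -2, -2)/4.1231 = (0.7276, -0.4851, -0.4851).
r_{12} = q_1·v_2 = 0.7276.

r_{12} = 0.7276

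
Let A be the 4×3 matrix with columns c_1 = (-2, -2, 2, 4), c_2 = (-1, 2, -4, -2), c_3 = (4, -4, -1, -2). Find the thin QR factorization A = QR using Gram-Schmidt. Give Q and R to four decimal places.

c_1 = (-2, -2, 2, 4); ‖c_1‖ = 5.2915, so q_1 = (-0.3780, -0.3780, 0.3780, 0.7559).
q_1·c_2 = (-0.3780)·(-1) + (-0.3780)·2 + 0.3780·(-4) + 0.7559·(-2) = -3.4017.
u_2 = c_2 + 3.4017·q_1 = (-2.2857, 0.7143, -2.7143, 0.5714).
‖u_2‖ = 3.6645, so q_2 = (-0.6237, 0.1949, -0.7407, 0.1559).
q_1·c_3 = (-0.3780)·4 + (-0.3780)·(-4) + 0.3780·(-1) + 0.7559·(-2) = -1.8898; q_2·c_3 = (-0.6237)·4 + 0.1949·(-4) + (-0.7407)·(-1) + 0.1559·(-2) = -2.8458.
u_3 = c_3 + 1.8898·q_1 + 2.8458·q_2 = (1.5106, -4.1596, -2.3936, -0.1277).
‖u_3‖ = 5.0329, so q_3 = (0.3002, -0.8265, -0.4756, -0.0254).

Q = [[-0.3780, -0.6237, 0.3002], [-0.3780, 0.1949, -0.8265], [0.3780, -0.7407, -0.4756], [0.7559, 0.1559, -0.0254]], R = [[5.2915, -3.4017, -1.8898], [0.0000, 3.6645, -2.8458], [0.0000, 0.0000, 5.0329]]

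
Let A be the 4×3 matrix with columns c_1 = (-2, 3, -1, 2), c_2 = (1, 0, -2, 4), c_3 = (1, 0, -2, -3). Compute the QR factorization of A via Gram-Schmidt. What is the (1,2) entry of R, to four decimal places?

r_{12} = 1.8856

c_1 = (-2, 3, -1, 2); ‖c_1‖ = 4.2426, so q_1 = (-0.4714, 0.7071, -0.2357, 0.4714).
r_{12} = q_1·c_2 = 1.8856.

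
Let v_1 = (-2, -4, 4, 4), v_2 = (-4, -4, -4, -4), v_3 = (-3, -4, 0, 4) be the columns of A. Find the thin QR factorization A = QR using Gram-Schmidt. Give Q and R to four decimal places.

v_1 = (-2, -4, 4, 4); ‖v_1‖ = 7.2111, so e_1 = (-0.2774, -0.5547, 0.5547, 0.5547).
e_1·v_2 = (-0.2774)·(-4) + (-0.5547)·(-4) + 0.5547·(-4) + 0.5547·(-4) = -1.1094.
u_2 = v_2 + 1.1094·e_1 = (-4.3077, -4.6154, -3.3846, -3.3846).
‖u_2‖ = 7.9227, so e_2 = (-0.5437, -0.5826, -0.4272, -0.4272).
e_1·v_3 = (-0.2774)·(-3) + (-0.5547)·(-4) + 0.5547·0 + 0.5547·4 = 5.2697; e_2·v_3 = (-0.5437)·(-3) + (-0.5826)·(-4) + (-0.4272)·0 + (-0.4272)·4 = 2.2525.
u_3 = v_3 − 5.2697·e_1 − 2.2525·e_2 = (-0.3137, 0.2353, -1.9608, 2.0392).
‖u_3‖ = 2.8560, so e_3 = (-0.1098, 0.0824, -0.6865, 0.7140).

Q = [[-0.2774, -0.5437, -0.1098], [-0.5547, -0.5826, 0.0824], [0.5547, -0.4272, -0.6865], [0.5547, -0.4272, 0.7140]], R = [[7.2111, -1.1094, 5.2697], [0.0000, 7.9227, 2.2525], [0.0000, 0.0000, 2.8560]]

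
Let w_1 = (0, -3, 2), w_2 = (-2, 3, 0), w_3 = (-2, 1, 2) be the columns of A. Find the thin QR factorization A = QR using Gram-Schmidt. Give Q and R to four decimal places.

w_1 = (0, -3, 2); ‖w_1‖ = 3.6056, so q_1 = (0.0000, -0.8321, 0.5547).
q_1·w_2 = 0.0000·(-2) + (-0.8321)·3 + 0.5547·0 = -2.4962.
u_2 = w_2 + 2.4962·q_1 = (-2.0000, 0.9231, 1.3846).
‖u_2‖ = 2.6018, so q_2 = (-0.7687, 0.3548, 0.5322).
q_1·w_3 = 0.0000·(-2) + (-0.8321)·1 + 0.5547·2 = 0.2774; q_2·w_3 = (-0.7687)·(-2) + 0.3548·1 + 0.5322·2 = 2.9566.
u_3 = w_3 − 0.2774·q_1 − 2.9566·q_2 = (0.2727, 0.1818, 0.2727).
‖u_3‖ = 0.4264, so q_3 = (0.6396, 0.4264, 0.6396).

Q = [[0.0000, -0.7687, 0.6396], [-0.8321, 0.3548, 0.4264], [0.5547, 0.5322, 0.6396]], R = [[3.6056, -2.4962, 0.2774], [0.0000, 2.6018, 2.9566], [0.0000, 0.0000, 0.4264]]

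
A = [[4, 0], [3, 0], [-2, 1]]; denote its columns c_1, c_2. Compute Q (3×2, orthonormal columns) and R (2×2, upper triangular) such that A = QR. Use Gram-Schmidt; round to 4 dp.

e_1 = c_1/‖c_1‖ = (4, 3, -2)/5.3852 = (0.7428, 0.5571, -0.3714).
r_{12} = e_1·c_2 = -0.3714.
u_2 = c_2 + 0.3714·e_1 = (0.2759, 0.2069, 0.8621).
‖u_2‖ = 0.9285, so e_2 = (0.2971, 0.2228, 0.9285).

Q = [[0.7428, 0.2971], [0.5571, 0.2228], [-0.3714, 0.9285]], R = [[5.3852, -0.3714], [0.0000, 0.9285]]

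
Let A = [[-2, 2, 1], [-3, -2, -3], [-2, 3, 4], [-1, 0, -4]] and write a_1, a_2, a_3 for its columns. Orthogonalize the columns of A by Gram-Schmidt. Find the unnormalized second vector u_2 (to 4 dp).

u_2 = (1.5556, -2.6667, 2.5556, -0.2222)

q_1 = a_1/‖a_1‖ = (-2, -3, -2, -1)/4.2426 = (-0.4714, -0.7071, -0.4714, -0.2357).
r_{12} = q_1·a_2 = -0.9428.
u_2 = a_2 + 0.9428·q_1 = (1.5556, -2.6667, 2.5556, -0.2222).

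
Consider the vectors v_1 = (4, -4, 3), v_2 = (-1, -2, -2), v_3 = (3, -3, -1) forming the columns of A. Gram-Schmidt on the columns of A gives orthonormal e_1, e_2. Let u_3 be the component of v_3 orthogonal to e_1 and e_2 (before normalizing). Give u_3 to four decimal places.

v_1 = (4, -4, 3); ‖v_1‖ = 6.4031, so e_1 = (0.6247, -0.6247, 0.4685).
e_1·v_2 = 0.6247·(-1) + (-0.6247)·(-2) + 0.4685·(-2) = -0.3123.
u_2 = v_2 + 0.3123·e_1 = (-0.8049, -2.1951, -1.8537).
‖u_2‖ = 2.9837, so e_2 = (-0.2698, -0.7357, -0.6213).
e_1·v_3 = 0.6247·3 + (-0.6247)·(-3) + 0.4685·(-1) = 3.2796; e_2·v_3 = (-0.2698)·3 + (-0.7357)·(-3) + (-0.6213)·(-1) = 2.0191.
u_3 = v_3 − 3.2796·e_1 − 2.0191·e_2 = (1.4959, 0.5342, -1.2822).

u_3 = (1.4959, 0.5342, -1.2822)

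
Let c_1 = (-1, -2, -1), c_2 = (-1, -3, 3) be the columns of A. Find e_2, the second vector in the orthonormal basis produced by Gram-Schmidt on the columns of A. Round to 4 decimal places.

e_2 = (-0.0825, -0.4124, 0.9073)

c_1 = (-1, -2, -1); ‖c_1‖ = 2.4495, so e_1 = (-0.4082, -0.8165, -0.4082).
e_1·c_2 = (-0.4082)·(-1) + (-0.8165)·(-3) + (-0.4082)·3 = 1.6330.
u_2 = c_2 − 1.6330·e_1 = (-0.3333, -1.6667, 3.6667).
‖u_2‖ = 4.0415, so e_2 = (-0.0825, -0.4124, 0.9073).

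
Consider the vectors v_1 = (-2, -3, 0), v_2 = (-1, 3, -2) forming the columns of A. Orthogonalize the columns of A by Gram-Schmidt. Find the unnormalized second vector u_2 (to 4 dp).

u_2 = (-2.0769, 1.3846, -2.0000)

e_1 = v_1/‖v_1‖ = (-2, -3, 0)/3.6056 = (-0.5547, -0.8321, 0.0000).
r_{12} = e_1·v_2 = -1.9415.
u_2 = v_2 + 1.9415·e_1 = (-2.0769, 1.3846, -2.0000).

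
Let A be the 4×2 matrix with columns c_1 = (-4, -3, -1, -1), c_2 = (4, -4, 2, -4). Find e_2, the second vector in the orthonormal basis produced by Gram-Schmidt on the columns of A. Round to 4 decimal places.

e_2 = (0.5143, -0.5864, 0.2675, -0.5658)

c_1 = (-4, -3, -1, -1); ‖c_1‖ = 5.1962, so e_1 = (-0.7698, -0.5774, -0.1925, -0.1925).
e_1·c_2 = (-0.7698)·4 + (-0.5774)·(-4) + (-0.1925)·2 + (-0.1925)·(-4) = -0.3849.
u_2 = c_2 + 0.3849·e_1 = (3.7037, -4.2222, 1.9259, -4.0741).
‖u_2‖ = 7.2008, so e_2 = (0.5143, -0.5864, 0.2675, -0.5658).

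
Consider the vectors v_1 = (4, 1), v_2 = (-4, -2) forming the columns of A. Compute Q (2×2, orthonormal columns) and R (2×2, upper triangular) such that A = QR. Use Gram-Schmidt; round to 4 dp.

Q = [[0.9701, 0.2425], [0.2425, -0.9701]], R = [[4.1231, -4.3656], [0.0000, 0.9701]]

v_1 = (4, 1); ‖v_1‖ = 4.1231, so e_1 = (0.9701, 0.2425).
e_1·v_2 = 0.9701·(-4) + 0.2425·(-2) = -4.3656.
u_2 = v_2 + 4.3656·e_1 = (0.2353, -0.9412).
‖u_2‖ = 0.9701, so e_2 = (0.2425, -0.9701).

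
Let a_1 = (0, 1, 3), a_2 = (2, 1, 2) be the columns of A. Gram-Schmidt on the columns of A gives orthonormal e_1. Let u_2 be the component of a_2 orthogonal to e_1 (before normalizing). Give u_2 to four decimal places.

a_1 = (0, 1, 3); ‖a_1‖ = 3.1623, so e_1 = (0.0000, 0.3162, 0.9487).
e_1·a_2 = 0.0000·2 + 0.3162·1 + 0.9487·2 = 2.2136.
u_2 = a_2 − 2.2136·e_1 = (2.0000, 0.3000, -0.1000).

u_2 = (2.0000, 0.3000, -0.1000)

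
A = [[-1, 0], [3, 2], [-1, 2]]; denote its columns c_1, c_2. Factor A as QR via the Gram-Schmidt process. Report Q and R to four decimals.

Q = [[-0.3015, 0.1421], [0.9045, 0.3553], [-0.3015, 0.9239]], R = [[3.3166, 1.2060], [0.0000, 2.5584]]

c_1 = (-1, 3, -1); ‖c_1‖ = 3.3166, so e_1 = (-0.3015, 0.9045, -0.3015).
e_1·c_2 = (-0.3015)·0 + 0.9045·2 + (-0.3015)·2 = 1.2060.
u_2 = c_2 − 1.2060·e_1 = (0.3636, 0.9091, 2.3636).
‖u_2‖ = 2.5584, so e_2 = (0.1421, 0.3553, 0.9239).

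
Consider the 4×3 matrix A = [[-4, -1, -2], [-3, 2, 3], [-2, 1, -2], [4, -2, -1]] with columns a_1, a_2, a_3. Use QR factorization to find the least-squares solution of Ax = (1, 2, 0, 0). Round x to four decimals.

x = (-0.3132, -0.3719, 0.3701)

e_1 = a_1/‖a_1‖ = (-4, -3, -2, 4)/6.7082 = (-0.5963, -0.4472, -0.2981, 0.5963).
r_{12} = e_1·a_2 = -1.7889.
u_2 = a_2 + 1.7889·e_1 = (-2.0667, 1.2000, 0.4667, -0.9333).
‖u_2‖ = 2.6077, so e_2 = (-0.7925, 0.4602, 0.1790, -0.3579).
r_{13} = e_1·a_3 = -0.1491; r_{23} = e_2·a_3 = 2.9656.
u_3 = a_3 + 0.1491·e_1 − 2.9656·e_2 = (0.2614, 1.5686, -2.5752, 0.1503).
‖u_3‖ = 3.0303, so e_3 = (0.0863, 0.5176, -0.8498, 0.0496).
Qᵀb = (-1.4907, 0.1278, 1.1216).
Back-substitute: x_3 = 1.1216/3.0303 = 0.3701.
x_2 = (0.1278 − 2.9656·0.3701)/2.6077 = -0.3719.
x_1 = (-1.4907 + 1.7889·(-0.3719) + 0.1491·0.3701)/6.7082 = -0.3132.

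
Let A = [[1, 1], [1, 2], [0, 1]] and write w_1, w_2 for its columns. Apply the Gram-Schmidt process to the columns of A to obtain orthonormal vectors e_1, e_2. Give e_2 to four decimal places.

w_1 = (1, 1, 0); ‖w_1‖ = 1.4142, so e_1 = (0.7071, 0.7071, 0.0000).
e_1·w_2 = 0.7071·1 + 0.7071·2 + 0.0000·1 = 2.1213.
u_2 = w_2 − 2.1213·e_1 = (-0.5000, 0.5000, 1.0000).
‖u_2‖ = 1.2247, so e_2 = (-0.4082, 0.4082, 0.8165).

e_2 = (-0.4082, 0.4082, 0.8165)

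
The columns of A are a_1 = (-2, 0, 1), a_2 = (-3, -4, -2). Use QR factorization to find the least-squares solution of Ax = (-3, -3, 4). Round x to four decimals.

a_1 = (-2, 0, 1); ‖a_1‖ = 2.2361, so e_1 = (-0.8944, 0.0000, 0.4472).
e_1·a_2 = (-0.8944)·(-3) + 0.0000·(-4) + 0.4472·(-2) = 1.7889.
u_2 = a_2 − 1.7889·e_1 = (-1.4000, -4.0000, -2.8000).
‖u_2‖ = 5.0794, so e_2 = (-0.2756, -0.7875, -0.5512).
Qᵀb = (4.4721, 0.9844).
Back-substitute: x_2 = 0.9844/5.0794 = 0.1938.
x_1 = (4.4721 − 1.7889·0.1938)/2.2361 = 1.8450.

x = (1.8450, 0.1938)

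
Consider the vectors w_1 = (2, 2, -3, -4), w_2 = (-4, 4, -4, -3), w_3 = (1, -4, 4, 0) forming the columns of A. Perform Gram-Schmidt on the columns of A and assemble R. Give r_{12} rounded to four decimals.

r_{12} = 4.1779

w_1 = (2, 2, -3, -4); ‖w_1‖ = 5.7446, so q_1 = (0.3482, 0.3482, -0.5222, -0.6963).
r_{12} = q_1·w_2 = 4.1779.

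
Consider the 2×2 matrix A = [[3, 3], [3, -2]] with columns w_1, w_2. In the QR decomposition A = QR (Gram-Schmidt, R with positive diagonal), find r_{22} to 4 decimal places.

r_{22} = 3.5355

w_1 = (3, 3); ‖w_1‖ = 4.2426, so e_1 = (0.7071, 0.7071).
e_1·w_2 = 0.7071·3 + 0.7071·(-2) = 0.7071.
u_2 = w_2 − 0.7071·e_1 = (2.5000, -2.5000).
r_{22} = ‖u_2‖ = 3.5355.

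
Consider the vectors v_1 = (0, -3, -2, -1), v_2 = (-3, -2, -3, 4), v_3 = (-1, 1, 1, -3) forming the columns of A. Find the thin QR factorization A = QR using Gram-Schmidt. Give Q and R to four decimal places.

Q = [[0.0000, -0.5189, -0.8278], [-0.8018, -0.0494, 0.1774], [-0.5345, -0.3212, 0.0000], [-0.2673, 0.7907, -0.5322]], R = [[3.7417, 2.1381, -0.5345], [0.0000, 5.7817, -2.2237], [0.0000, 0.0000, 2.6018]]

q_1 = v_1/‖v_1‖ = (0, -3, -2, -1)/3.7417 = (0.0000, -0.8018, -0.5345, -0.2673).
r_{12} = q_1·v_2 = 2.1381.
u_2 = v_2 − 2.1381·q_1 = (-3.0000, -0.2857, -1.8571, 4.5714).
‖u_2‖ = 5.7817, so q_2 = (-0.5189, -0.0494, -0.3212, 0.7907).
r_{13} = q_1·v_3 = -0.5345; r_{23} = q_2·v_3 = -2.2237.
u_3 = v_3 + 0.5345·q_1 + 2.2237·q_2 = (-2.1538, 0.4615, 0.0000, -1.3846).
‖u_3‖ = 2.6018, so q_3 = (-0.8278, 0.1774, 0.0000, -0.5322).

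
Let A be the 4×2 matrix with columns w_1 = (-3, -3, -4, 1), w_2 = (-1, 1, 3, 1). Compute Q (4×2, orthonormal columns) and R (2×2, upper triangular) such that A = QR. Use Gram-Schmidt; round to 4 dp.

Q = [[-0.5071, -0.6647], [-0.5071, 0.0196], [-0.6761, 0.5963], [0.1690, 0.4497]], R = [[5.9161, -1.8593], [0.0000, 2.9228]]

w_1 = (-3, -3, -4, 1); ‖w_1‖ = 5.9161, so e_1 = (-0.5071, -0.5071, -0.6761, 0.1690).
e_1·w_2 = (-0.5071)·(-1) + (-0.5071)·1 + (-0.6761)·3 + 0.1690·1 = -1.8593.
u_2 = w_2 + 1.8593·e_1 = (-1.9429, 0.0571, 1.7429, 1.3143).
‖u_2‖ = 2.9228, so e_2 = (-0.6647, 0.0196, 0.5963, 0.4497).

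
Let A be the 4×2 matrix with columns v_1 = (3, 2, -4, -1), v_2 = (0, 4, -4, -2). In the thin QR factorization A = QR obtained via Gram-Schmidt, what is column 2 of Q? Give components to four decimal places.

q_1 = v_1/‖v_1‖ = (3, 2, -4, -1)/5.4772 = (0.5477, 0.3651, -0.7303, -0.1826).
r_{12} = q_1·v_2 = 4.7469.
u_2 = v_2 − 4.7469·q_1 = (-2.6000, 2.2667, -0.5333, -1.1333).
‖u_2‖ = 3.6697, so q_2 = (-0.7085, 0.6177, -0.1453, -0.3088).

q_2 = (-0.7085, 0.6177, -0.1453, -0.3088)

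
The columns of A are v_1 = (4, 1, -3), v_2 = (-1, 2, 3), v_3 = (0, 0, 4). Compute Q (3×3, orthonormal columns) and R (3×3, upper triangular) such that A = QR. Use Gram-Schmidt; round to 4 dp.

v_1 = (4, 1, -3); ‖v_1‖ = 5.0990, so e_1 = (0.7845, 0.1961, -0.5883).
e_1·v_2 = 0.7845·(-1) + 0.1961·2 + (-0.5883)·3 = -2.1573.
u_2 = v_2 + 2.1573·e_1 = (0.6923, 2.4231, 1.7308).
‖u_2‖ = 3.0571, so e_2 = (0.2265, 0.7926, 0.5661).
e_1·v_3 = 0.7845·0 + 0.1961·0 + (-0.5883)·4 = -2.3534; e_2·v_3 = 0.2265·0 + 0.7926·0 + 0.5661·4 = 2.2646.
u_3 = v_3 + 2.3534·e_1 − 2.2646·e_2 = (1.3333, -1.3333, 1.3333).
‖u_3‖ = 2.3094, so e_3 = (0.5774, -0.5774, 0.5774).

Q = [[0.7845, 0.2265, 0.5774], [0.1961, 0.7926, -0.5774], [-0.5883, 0.5661, 0.5774]], R = [[5.0990, -2.1573, -2.3534], [0.0000, 3.0571, 2.2646], [0.0000, 0.0000, 2.3094]]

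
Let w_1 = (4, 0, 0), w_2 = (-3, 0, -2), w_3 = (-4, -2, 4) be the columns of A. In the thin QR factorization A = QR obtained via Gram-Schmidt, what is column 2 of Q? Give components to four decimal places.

e_1 = w_1/‖w_1‖ = (4, 0, 0)/4.0000 = (1.0000, 0.0000, 0.0000).
r_{12} = e_1·w_2 = -3.0000.
u_2 = w_2 + 3.0000·e_1 = (0.0000, 0.0000, -2.0000).
‖u_2‖ = 2.0000, so e_2 = (0.0000, 0.0000, -1.0000).

e_2 = (0.0000, 0.0000, -1.0000)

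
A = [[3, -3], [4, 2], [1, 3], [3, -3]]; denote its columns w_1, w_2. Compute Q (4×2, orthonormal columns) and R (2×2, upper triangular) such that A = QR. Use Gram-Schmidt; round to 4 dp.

Q = [[0.5071, -0.4411], [0.6761, 0.5147], [0.1690, 0.5882], [0.5071, -0.4411]], R = [[5.9161, -1.1832], [0.0000, 5.4406]]

w_1 = (3, 4, 1, 3); ‖w_1‖ = 5.9161, so q_1 = (0.5071, 0.6761, 0.1690, 0.5071).
q_1·w_2 = 0.5071·(-3) + 0.6761·2 + 0.1690·3 + 0.5071·(-3) = -1.1832.
u_2 = w_2 + 1.1832·q_1 = (-2.4000, 2.8000, 3.2000, -2.4000).
‖u_2‖ = 5.4406, so q_2 = (-0.4411, 0.5147, 0.5882, -0.4411).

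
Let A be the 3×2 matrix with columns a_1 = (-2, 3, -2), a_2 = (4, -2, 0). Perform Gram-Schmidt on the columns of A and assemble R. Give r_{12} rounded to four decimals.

e_1 = a_1/‖a_1‖ = (-2, 3, -2)/4.1231 = (-0.4851, 0.7276, -0.4851).
r_{12} = e_1·a_2 = -3.3955.

r_{12} = -3.3955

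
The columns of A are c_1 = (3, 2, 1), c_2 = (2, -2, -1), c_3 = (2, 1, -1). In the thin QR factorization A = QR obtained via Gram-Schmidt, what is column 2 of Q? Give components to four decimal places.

q_2 = (0.5976, -0.7171, -0.3586)

c_1 = (3, 2, 1); ‖c_1‖ = 3.7417, so q_1 = (0.8018, 0.5345, 0.2673).
q_1·c_2 = 0.8018·2 + 0.5345·(-2) + 0.2673·(-1) = 0.2673.
u_2 = c_2 − 0.2673·q_1 = (1.7857, -2.1429, -1.0714).
‖u_2‖ = 2.9881, so q_2 = (0.5976, -0.7171, -0.3586).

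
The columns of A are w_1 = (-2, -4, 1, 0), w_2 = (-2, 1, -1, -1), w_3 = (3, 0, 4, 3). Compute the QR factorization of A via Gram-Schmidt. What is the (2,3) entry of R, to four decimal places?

r_{23} = -4.9665

w_1 = (-2, -4, 1, 0); ‖w_1‖ = 4.5826, so q_1 = (-0.4364, -0.8729, 0.2182, 0.0000).
q_1·w_2 = (-0.4364)·(-2) + (-0.8729)·1 + 0.2182·(-1) + 0.0000·(-1) = -0.2182.
u_2 = w_2 + 0.2182·q_1 = (-2.0952, 0.8095, -0.9524, -1.0000).
‖u_2‖ = 2.6367, so q_2 = (-0.7946, 0.3070, -0.3612, -0.3793).
r_{23} = q_2·w_3 = -4.9665.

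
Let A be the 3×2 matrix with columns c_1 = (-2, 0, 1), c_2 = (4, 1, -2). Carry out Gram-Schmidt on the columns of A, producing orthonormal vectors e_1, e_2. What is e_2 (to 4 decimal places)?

e_2 = (0.0000, 1.0000, 0.0000)

c_1 = (-2, 0, 1); ‖c_1‖ = 2.2361, so e_1 = (-0.8944, 0.0000, 0.4472).
e_1·c_2 = (-0.8944)·4 + 0.0000·1 + 0.4472·(-2) = -4.4721.
u_2 = c_2 + 4.4721·e_1 = (0.0000, 1.0000, 0.0000).
‖u_2‖ = 1.0000, so e_2 = (0.0000, 1.0000, 0.0000).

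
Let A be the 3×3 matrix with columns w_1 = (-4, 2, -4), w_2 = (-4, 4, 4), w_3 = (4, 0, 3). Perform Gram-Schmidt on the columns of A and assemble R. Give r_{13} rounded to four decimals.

q_1 = w_1/‖w_1‖ = (-4, 2, -4)/6.0000 = (-0.6667, 0.3333, -0.6667).
r_{13} = q_1·w_3 = -4.6667.

r_{13} = -4.6667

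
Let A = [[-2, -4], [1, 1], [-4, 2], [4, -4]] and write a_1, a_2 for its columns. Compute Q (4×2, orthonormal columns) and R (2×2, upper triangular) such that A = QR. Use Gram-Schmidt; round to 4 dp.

Q = [[-0.3288, -0.8652], [0.1644, 0.2527], [-0.6576, 0.0680], [0.6576, -0.4277]], R = [[6.0828, -2.4660], [0.0000, 5.5605]]

a_1 = (-2, 1, -4, 4); ‖a_1‖ = 6.0828, so e_1 = (-0.3288, 0.1644, -0.6576, 0.6576).
e_1·a_2 = (-0.3288)·(-4) + 0.1644·1 + (-0.6576)·2 + 0.6576·(-4) = -2.4660.
u_2 = a_2 + 2.4660·e_1 = (-4.8108, 1.4054, 0.3784, -2.3784).
‖u_2‖ = 5.5605, so e_2 = (-0.8652, 0.2527, 0.0680, -0.4277).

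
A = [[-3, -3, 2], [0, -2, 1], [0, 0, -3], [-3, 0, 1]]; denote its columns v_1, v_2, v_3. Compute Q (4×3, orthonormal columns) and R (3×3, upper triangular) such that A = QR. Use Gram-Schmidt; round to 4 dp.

v_1 = (-3, 0, 0, -3); ‖v_1‖ = 4.2426, so e_1 = (-0.7071, 0.0000, 0.0000, -0.7071).
e_1·v_2 = (-0.7071)·(-3) + 0.0000·(-2) + 0.0000·0 + (-0.7071)·0 = 2.1213.
u_2 = v_2 − 2.1213·e_1 = (-1.5000, -2.0000, 0.0000, 1.5000).
‖u_2‖ = 2.9155, so e_2 = (-0.5145, -0.6860, 0.0000, 0.5145).
e_1·v_3 = (-0.7071)·2 + 0.0000·1 + 0.0000·(-3) + (-0.7071)·1 = -2.1213; e_2·v_3 = (-0.5145)·2 + (-0.6860)·1 + 0.0000·(-3) + 0.5145·1 = -1.2005.
u_3 = v_3 + 2.1213·e_1 + 1.2005·e_2 = (-0.1176, 0.1765, -3.0000, 0.1176).
‖u_3‖ = 3.0098, so e_3 = (-0.0391, 0.0586, -0.9967, 0.0391).

Q = [[-0.7071, -0.5145, -0.0391], [0.0000, -0.6860, 0.0586], [0.0000, 0.0000, -0.9967], [-0.7071, 0.5145, 0.0391]], R = [[4.2426, 2.1213, -2.1213], [0.0000, 2.9155, -1.2005], [0.0000, 0.0000, 3.0098]]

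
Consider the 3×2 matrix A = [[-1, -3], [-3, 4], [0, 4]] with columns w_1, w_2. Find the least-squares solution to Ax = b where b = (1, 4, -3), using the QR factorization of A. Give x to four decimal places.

x = (-1.5927, -0.3252)

e_1 = w_1/‖w_1‖ = (-1, -3, 0)/3.1623 = (-0.3162, -0.9487, 0.0000).
r_{12} = e_1·w_2 = -2.8460.
u_2 = w_2 + 2.8460·e_1 = (-3.9000, 1.3000, 4.0000).
‖u_2‖ = 5.7359, so e_2 = (-0.6799, 0.2266, 0.6974).
Qᵀb = (-4.1110, -1.8655).
Back-substitute: x_2 = -1.8655/5.7359 = -0.3252.
x_1 = (-4.1110 + 2.8460·(-0.3252))/3.1623 = -1.5927.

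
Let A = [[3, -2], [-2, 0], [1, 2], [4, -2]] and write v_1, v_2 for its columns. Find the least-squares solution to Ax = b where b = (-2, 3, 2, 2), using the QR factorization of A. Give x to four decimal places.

x = (0.1111, 0.4444)

v_1 = (3, -2, 1, 4); ‖v_1‖ = 5.4772, so q_1 = (0.5477, -0.3651, 0.1826, 0.7303).
q_1·v_2 = 0.5477·(-2) + (-0.3651)·0 + 0.1826·2 + 0.7303·(-2) = -2.1909.
u_2 = v_2 + 2.1909·q_1 = (-0.8000, -0.8000, 2.4000, -0.4000).
‖u_2‖ = 2.6833, so q_2 = (-0.2981, -0.2981, 0.8944, -0.1491).
Qᵀb = (-0.3651, 1.1926).
Back-substitute: x_2 = 1.1926/2.6833 = 0.4444.
x_1 = (-0.3651 + 2.1909·0.4444)/5.4772 = 0.1111.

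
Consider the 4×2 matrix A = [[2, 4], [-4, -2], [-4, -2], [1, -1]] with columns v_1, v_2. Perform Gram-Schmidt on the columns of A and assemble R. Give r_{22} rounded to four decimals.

v_1 = (2, -4, -4, 1); ‖v_1‖ = 6.0828, so q_1 = (0.3288, -0.6576, -0.6576, 0.1644).
q_1·v_2 = 0.3288·4 + (-0.6576)·(-2) + (-0.6576)·(-2) + 0.1644·(-1) = 3.7812.
u_2 = v_2 − 3.7812·q_1 = (2.7568, 0.4865, 0.4865, -1.6216).
r_{22} = ‖u_2‖ = 3.2715.

r_{22} = 3.2715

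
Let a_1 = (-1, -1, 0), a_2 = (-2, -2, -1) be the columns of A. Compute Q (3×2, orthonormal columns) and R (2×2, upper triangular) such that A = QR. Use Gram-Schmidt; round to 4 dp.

a_1 = (-1, -1, 0); ‖a_1‖ = 1.4142, so e_1 = (-0.7071, -0.7071, 0.0000).
e_1·a_2 = (-0.7071)·(-2) + (-0.7071)·(-2) + 0.0000·(-1) = 2.8284.
u_2 = a_2 − 2.8284·e_1 = (0.0000, 0.0000, -1.0000).
‖u_2‖ = 1.0000, so e_2 = (0.0000, 0.0000, -1.0000).

Q = [[-0.7071, 0.0000], [-0.7071, 0.0000], [0.0000, -1.0000]], R = [[1.4142, 2.8284], [0.0000, 1.0000]]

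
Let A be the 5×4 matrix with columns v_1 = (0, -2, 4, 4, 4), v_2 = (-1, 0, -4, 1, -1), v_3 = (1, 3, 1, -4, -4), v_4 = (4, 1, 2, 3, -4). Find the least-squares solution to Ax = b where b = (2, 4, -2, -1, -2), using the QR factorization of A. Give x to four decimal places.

v_1 = (0, -2, 4, 4, 4); ‖v_1‖ = 7.2111, so q_1 = (0.0000, -0.2774, 0.5547, 0.5547, 0.5547).
q_1·v_2 = 0.0000·(-1) + (-0.2774)·0 + 0.5547·(-4) + 0.5547·1 + 0.5547·(-1) = -2.2188.
u_2 = v_2 + 2.2188·q_1 = (-1.0000, -0.6154, -2.7692, 2.2308, 0.2308).
‖u_2‖ = 3.7519, so q_2 = (-0.2665, -0.1640, -0.7381, 0.5946, 0.0615).
q_1·v_3 = 0.0000·1 + (-0.2774)·3 + 0.5547·1 + 0.5547·(-4) + 0.5547·(-4) = -4.7150; q_2·v_3 = (-0.2665)·1 + (-0.1640)·3 + (-0.7381)·1 + 0.5946·(-4) + 0.0615·(-4) = -4.1210.
u_3 = v_3 + 4.7150·q_1 + 4.1210·q_2 = (-0.0984, 1.0164, 0.5738, 1.0656, -1.1311).
‖u_3‖ = 1.9460, so q_3 = (-0.0505, 0.5223, 0.2948, 0.5476, -0.5813).
q_1·v_4 = 0.0000·4 + (-0.2774)·1 + 0.5547·2 + 0.5547·3 + 0.5547·(-4) = 0.2774; q_2·v_4 = (-0.2665)·4 + (-0.1640)·1 + (-0.7381)·2 + 0.5946·3 + 0.0615·(-4) = -1.1686; q_3·v_4 = (-0.0505)·4 + 0.5223·1 + 0.2948·2 + 0.5476·3 + (-0.5813)·(-4) = 4.8776.
u_4 = v_4 − 0.2774·q_1 + 1.1686·q_2 − 4.8776·q_3 = (3.9351, -1.6623, -0.4545, 0.8701, -1.2468).
‖u_4‖ = 4.5570, so q_4 = (0.8635, -0.3648, -0.0997, 0.1909, -0.2736).
Qᵀb = (-3.8829, -0.4305, 2.0134, 0.8236).
Back-substitute: x_4 = 0.8236/4.5570 = 0.1807.
x_3 = (2.0134 − 4.8776·0.1807)/1.9460 = 0.5816.
x_2 = (-0.4305 + 4.1210·0.5816 + 1.1686·0.1807)/3.7519 = 0.5804.
x_1 = (-3.8829 + 2.2188·0.5804 + 4.7150·0.5816 − 0.2774·0.1807)/7.2111 = 0.0134.

x = (0.0134, 0.5804, 0.5816, 0.1807)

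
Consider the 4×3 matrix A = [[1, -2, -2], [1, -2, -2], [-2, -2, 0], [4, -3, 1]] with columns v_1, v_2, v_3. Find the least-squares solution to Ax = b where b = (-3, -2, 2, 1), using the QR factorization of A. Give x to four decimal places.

x = (-0.5000, -0.5000, 1.5000)

v_1 = (1, 1, -2, 4); ‖v_1‖ = 4.6904, so e_1 = (0.2132, 0.2132, -0.4264, 0.8528).
e_1·v_2 = 0.2132·(-2) + 0.2132·(-2) + (-0.4264)·(-2) + 0.8528·(-3) = -2.5584.
u_2 = v_2 + 2.5584·e_1 = (-1.4545, -1.4545, -3.0909, -0.8182).
‖u_2‖ = 3.8019, so e_2 = (-0.3826, -0.3826, -0.8130, -0.2152).
e_1·v_3 = 0.2132·(-2) + 0.2132·(-2) + (-0.4264)·0 + 0.8528·1 = 0.0000; e_2·v_3 = (-0.3826)·(-2) + (-0.3826)·(-2) + (-0.8130)·0 + (-0.2152)·1 = 1.3151.
u_3 = v_3 + 0.0000·e_1 − 1.3151·e_2 = (-1.4969, -1.4969, 1.0692, 1.2830).
‖u_3‖ = 2.6964, so e_3 = (-0.5551, -0.5551, 0.3965, 0.4758).
Qᵀb = (-1.0660, 0.0717, 4.0446).
Back-substitute: x_3 = 4.0446/2.6964 = 1.5000.
x_2 = (0.0717 − 1.3151·1.5000)/3.8019 = -0.5000.
x_1 = (-1.0660 + 2.5584·(-0.5000) + 0.0000·1.5000)/4.6904 = -0.5000.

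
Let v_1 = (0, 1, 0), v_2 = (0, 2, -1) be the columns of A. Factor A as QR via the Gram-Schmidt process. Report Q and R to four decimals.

Q = [[0.0000, 0.0000], [1.0000, 0.0000], [0.0000, -1.0000]], R = [[1.0000, 2.0000], [0.0000, 1.0000]]

q_1 = v_1/‖v_1‖ = (0, 1, 0)/1.0000 = (0.0000, 1.0000, 0.0000).
r_{12} = q_1·v_2 = 2.0000.
u_2 = v_2 − 2.0000·q_1 = (0.0000, 0.0000, -1.0000).
‖u_2‖ = 1.0000, so q_2 = (0.0000, 0.0000, -1.0000).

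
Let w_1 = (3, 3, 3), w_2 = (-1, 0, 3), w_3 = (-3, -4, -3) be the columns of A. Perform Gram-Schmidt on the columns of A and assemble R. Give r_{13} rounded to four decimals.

e_1 = w_1/‖w_1‖ = (3, 3, 3)/5.1962 = (0.5774, 0.5774, 0.5774).
r_{13} = e_1·w_3 = -5.7735.

r_{13} = -5.7735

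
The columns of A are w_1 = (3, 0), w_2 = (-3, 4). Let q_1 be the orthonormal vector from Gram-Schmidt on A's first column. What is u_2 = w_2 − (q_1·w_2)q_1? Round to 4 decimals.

w_1 = (3, 0); ‖w_1‖ = 3.0000, so q_1 = (1.0000, 0.0000).
q_1·w_2 = 1.0000·(-3) + 0.0000·4 = -3.0000.
u_2 = w_2 + 3.0000·q_1 = (0.0000, 4.0000).

u_2 = (0.0000, 4.0000)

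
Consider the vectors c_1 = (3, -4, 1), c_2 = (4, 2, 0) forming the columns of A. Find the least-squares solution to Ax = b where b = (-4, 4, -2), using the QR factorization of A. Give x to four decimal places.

x = (-1.1270, -0.1746)

c_1 = (3, -4, 1); ‖c_1‖ = 5.0990, so q_1 = (0.5883, -0.7845, 0.1961).
q_1·c_2 = 0.5883·4 + (-0.7845)·2 + 0.1961·0 = 0.7845.
u_2 = c_2 − 0.7845·q_1 = (3.5385, 2.6154, -0.1538).
‖u_2‖ = 4.4028, so q_2 = (0.8037, 0.5940, -0.0349).
Qᵀb = (-5.8835, -0.7687).
Back-substitute: x_2 = -0.7687/4.4028 = -0.1746.
x_1 = (-5.8835 − 0.7845·(-0.1746))/5.0990 = -1.1270.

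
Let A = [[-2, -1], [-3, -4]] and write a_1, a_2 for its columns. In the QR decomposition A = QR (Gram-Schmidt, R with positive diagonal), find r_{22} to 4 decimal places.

r_{22} = 1.3868

q_1 = a_1/‖a_1‖ = (-2, -3)/3.6056 = (-0.5547, -0.8321).
r_{12} = q_1·a_2 = 3.8829.
u_2 = a_2 − 3.8829·q_1 = (1.1538, -0.7692).
r_{22} = ‖u_2‖ = 1.3868.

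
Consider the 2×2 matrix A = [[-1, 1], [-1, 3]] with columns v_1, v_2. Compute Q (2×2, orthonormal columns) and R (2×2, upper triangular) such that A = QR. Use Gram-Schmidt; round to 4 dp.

v_1 = (-1, -1); ‖v_1‖ = 1.4142, so q_1 = (-0.7071, -0.7071).
q_1·v_2 = (-0.7071)·1 + (-0.7071)·3 = -2.8284.
u_2 = v_2 + 2.8284·q_1 = (-1.0000, 1.0000).
‖u_2‖ = 1.4142, so q_2 = (-0.7071, 0.7071).

Q = [[-0.7071, -0.7071], [-0.7071, 0.7071]], R = [[1.4142, -2.8284], [0.0000, 1.4142]]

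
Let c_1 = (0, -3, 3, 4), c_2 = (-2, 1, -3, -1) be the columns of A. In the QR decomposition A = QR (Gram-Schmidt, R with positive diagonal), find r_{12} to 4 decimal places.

c_1 = (0, -3, 3, 4); ‖c_1‖ = 5.8310, so q_1 = (0.0000, -0.5145, 0.5145, 0.6860).
r_{12} = q_1·c_2 = -2.7440.

r_{12} = -2.7440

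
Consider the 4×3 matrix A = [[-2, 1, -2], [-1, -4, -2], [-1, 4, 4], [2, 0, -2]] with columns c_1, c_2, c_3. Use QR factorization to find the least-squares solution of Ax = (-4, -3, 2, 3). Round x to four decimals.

x = (1.6491, 0.2632, 0.4825)

c_1 = (-2, -1, -1, 2); ‖c_1‖ = 3.1623, so q_1 = (-0.6325, -0.3162, -0.3162, 0.6325).
q_1·c_2 = (-0.6325)·1 + (-0.3162)·(-4) + (-0.3162)·4 + 0.6325·0 = -0.6325.
u_2 = c_2 + 0.6325·q_1 = (0.6000, -4.2000, 3.8000, 0.4000).
‖u_2‖ = 5.7096, so q_2 = (0.1051, -0.7356, 0.6655, 0.0701).
q_1·c_3 = (-0.6325)·(-2) + (-0.3162)·(-2) + (-0.3162)·4 + 0.6325·(-2) = -0.6325; q_2·c_3 = 0.1051·(-2) + (-0.7356)·(-2) + 0.6655·4 + 0.0701·(-2) = 3.7831.
u_3 = c_3 + 0.6325·q_1 − 3.7831·q_2 = (-2.7975, 0.5828, 1.2822, -1.8650).
‖u_3‖ = 3.6453, so q_3 = (-0.7674, 0.1599, 0.3517, -0.5116).
Qᵀb = (4.7434, 3.3277, 1.7587).
Back-substitute: x_3 = 1.7587/3.6453 = 0.4825.
x_2 = (3.3277 − 3.7831·0.4825)/5.7096 = 0.2632.
x_1 = (4.7434 + 0.6325·0.2632 + 0.6325·0.4825)/3.1623 = 1.6491.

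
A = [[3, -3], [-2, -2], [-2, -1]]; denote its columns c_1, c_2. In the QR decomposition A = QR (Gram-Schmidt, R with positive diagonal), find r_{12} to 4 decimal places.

r_{12} = -0.7276

e_1 = c_1/‖c_1‖ = (3, -2, -2)/4.1231 = (0.7276, -0.4851, -0.4851).
r_{12} = e_1·c_2 = -0.7276.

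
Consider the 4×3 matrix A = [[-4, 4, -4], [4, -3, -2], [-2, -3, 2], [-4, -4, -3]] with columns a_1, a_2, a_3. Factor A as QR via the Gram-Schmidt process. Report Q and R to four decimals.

a_1 = (-4, 4, -2, -4); ‖a_1‖ = 7.2111, so q_1 = (-0.5547, 0.5547, -0.2774, -0.5547).
q_1·a_2 = (-0.5547)·4 + 0.5547·(-3) + (-0.2774)·(-3) + (-0.5547)·(-4) = -0.8321.
u_2 = a_2 + 0.8321·q_1 = (3.5385, -2.5385, -3.2308, -4.4615).
‖u_2‖ = 7.0219, so q_2 = (0.5039, -0.3615, -0.4601, -0.6354).
q_1·a_3 = (-0.5547)·(-4) + 0.5547·(-2) + (-0.2774)·2 + (-0.5547)·(-3) = 2.2188; q_2·a_3 = 0.5039·(-4) + (-0.3615)·(-2) + (-0.4601)·2 + (-0.6354)·(-3) = -0.3067.
u_3 = a_3 − 2.2188·q_1 + 0.3067·q_2 = (-2.6147, -3.3417, 2.4743, -1.9641).
‖u_3‖ = 5.2899, so q_3 = (-0.4943, -0.6317, 0.4677, -0.3713).

Q = [[-0.5547, 0.5039, -0.4943], [0.5547, -0.3615, -0.6317], [-0.2774, -0.4601, 0.4677], [-0.5547, -0.6354, -0.3713]], R = [[7.2111, -0.8321, 2.2188], [0.0000, 7.0219, -0.3067], [0.0000, 0.0000, 5.2899]]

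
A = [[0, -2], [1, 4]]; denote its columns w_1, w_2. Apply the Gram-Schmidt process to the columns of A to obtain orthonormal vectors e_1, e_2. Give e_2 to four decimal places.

e_2 = (-1.0000, 0.0000)

w_1 = (0, 1); ‖w_1‖ = 1.0000, so e_1 = (0.0000, 1.0000).
e_1·w_2 = 0.0000·(-2) + 1.0000·4 = 4.0000.
u_2 = w_2 − 4.0000·e_1 = (-2.0000, 0.0000).
‖u_2‖ = 2.0000, so e_2 = (-1.0000, 0.0000).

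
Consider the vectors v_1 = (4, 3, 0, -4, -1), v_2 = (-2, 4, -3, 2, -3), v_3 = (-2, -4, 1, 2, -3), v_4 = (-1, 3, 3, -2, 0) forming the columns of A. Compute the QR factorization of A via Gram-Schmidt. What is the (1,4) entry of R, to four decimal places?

v_1 = (4, 3, 0, -4, -1); ‖v_1‖ = 6.4807, so e_1 = (0.6172, 0.4629, 0.0000, -0.6172, -0.1543).
r_{14} = e_1·v_4 = 2.0059.

r_{14} = 2.0059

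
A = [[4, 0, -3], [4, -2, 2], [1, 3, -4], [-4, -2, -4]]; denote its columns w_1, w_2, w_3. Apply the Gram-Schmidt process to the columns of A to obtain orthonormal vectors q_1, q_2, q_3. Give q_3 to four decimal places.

q_3 = (-0.6016, 0.0340, -0.4269, -0.6743)

q_1 = w_1/‖w_1‖ = (4, 4, 1, -4)/7.0000 = (0.5714, 0.5714, 0.1429, -0.5714).
r_{12} = q_1·w_2 = 0.4286.
u_2 = w_2 − 0.4286·q_1 = (-0.2449, -2.2449, 2.9388, -1.7551).
‖u_2‖ = 4.1008, so q_2 = (-0.0597, -0.5474, 0.7166, -0.4280).
r_{13} = q_1·w_3 = 1.1429; r_{23} = q_2·w_3 = -2.0703.
u_3 = w_3 − 1.1429·q_1 + 2.0703·q_2 = (-3.7767, 0.2136, -2.6796, -4.2330).
‖u_3‖ = 6.2776, so q_3 = (-0.6016, 0.0340, -0.4269, -0.6743).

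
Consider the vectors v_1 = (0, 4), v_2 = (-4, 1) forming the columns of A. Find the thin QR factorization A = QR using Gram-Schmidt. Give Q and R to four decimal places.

e_1 = v_1/‖v_1‖ = (0, 4)/4.0000 = (0.0000, 1.0000).
r_{12} = e_1·v_2 = 1.0000.
u_2 = v_2 − 1.0000·e_1 = (-4.0000, 0.0000).
‖u_2‖ = 4.0000, so e_2 = (-1.0000, 0.0000).

Q = [[0.0000, -1.0000], [1.0000, 0.0000]], R = [[4.0000, 1.0000], [0.0000, 4.0000]]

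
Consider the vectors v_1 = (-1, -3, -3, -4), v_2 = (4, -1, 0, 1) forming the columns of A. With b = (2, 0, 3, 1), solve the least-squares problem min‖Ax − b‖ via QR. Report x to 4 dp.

v_1 = (-1, -3, -3, -4); ‖v_1‖ = 5.9161, so q_1 = (-0.1690, -0.5071, -0.5071, -0.6761).
q_1·v_2 = (-0.1690)·4 + (-0.5071)·(-1) + (-0.5071)·0 + (-0.6761)·1 = -0.8452.
u_2 = v_2 + 0.8452·q_1 = (3.8571, -1.4286, -0.4286, 0.4286).
‖u_2‖ = 4.1576, so q_2 = (0.9277, -0.3436, -0.1031, 0.1031).
Qᵀb = (-2.5355, 1.6493).
Back-substitute: x_2 = 1.6493/4.1576 = 0.3967.
x_1 = (-2.5355 + 0.8452·0.3967)/5.9161 = -0.3719.

x = (-0.3719, 0.3967)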